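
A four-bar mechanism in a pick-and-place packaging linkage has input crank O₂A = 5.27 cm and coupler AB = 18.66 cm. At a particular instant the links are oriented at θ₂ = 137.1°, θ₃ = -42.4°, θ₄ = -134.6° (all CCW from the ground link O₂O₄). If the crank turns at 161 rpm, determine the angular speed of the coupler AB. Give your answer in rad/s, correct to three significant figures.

4.76

ω₂ = 16.86 rad/s (from 161 rpm).
Differentiating the loop-closure r₂e^{iθ₂}+r₃e^{iθ₃}=r₁+r₄e^{iθ₄} gives r₂ω₂e^{iθ₂}+r₃ω₃e^{iθ₃}=r₄ω₄e^{iθ₄}.
Eliminating the other unknown: ω₃ = r₂ω₂ sin(θ₄−θ₂) / [r₃ sin(θ₃−θ₄)].
Numerator sine = +0.99956; denominator sine = +0.99926.
Result = 0.0527·16.86·(+0.99956) / (0.1866·(+0.99926)) = +4.763 rad/s; magnitude 4.763 rad/s.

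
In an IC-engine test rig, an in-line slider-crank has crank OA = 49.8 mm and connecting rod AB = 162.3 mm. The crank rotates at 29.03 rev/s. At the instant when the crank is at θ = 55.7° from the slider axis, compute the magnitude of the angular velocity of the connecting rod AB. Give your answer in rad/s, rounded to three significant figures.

ω = 182.4 rad/s (converted from 29.03 rev/s).
The rod makes angle φ with the slider axis where L sinφ = r sinθ; differentiating, L cosφ·φ̇ = r ω cosθ.
L cosφ = √(L² − r² sin²θ) = 0.157 m.
|ω_rod| = r ω |cosθ| / √(L² − r² sin²θ) = 0.0498·182.4·0.56353/0.157 = 32.604 rad/s.

32.6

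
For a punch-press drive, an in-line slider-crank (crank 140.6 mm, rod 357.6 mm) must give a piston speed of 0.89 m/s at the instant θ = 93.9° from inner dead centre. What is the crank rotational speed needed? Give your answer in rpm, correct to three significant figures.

62.4

For an in-line slider-crank, |v_piston| = rω|sinθ|·[1 + r cosθ/√(L² − r² sin²θ)].
With r = 0.1406 m, L = 0.3576 m, θ = 93.9°: the bracketed kinematic factor |dx/dθ| = 0.1362 m.
ω = v/|dx/dθ| = 0.89/0.1362 = 6.5347 rad/s.
N = 60ω/(2π) = 62.402 rpm.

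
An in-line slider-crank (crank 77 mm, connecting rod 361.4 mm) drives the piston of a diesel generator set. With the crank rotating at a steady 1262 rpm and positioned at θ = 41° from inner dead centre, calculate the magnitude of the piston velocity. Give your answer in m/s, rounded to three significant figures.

7.76

ω = 2π·1262/60 = 132.2 rad/s
For an in-line slider-crank, x = r cosθ + √(L² − r² sin²θ), so v = −rω sinθ·[1 + r cosθ/√(L² − r² sin²θ)].
With r = 0.077 m, L = 0.3614 m, θ = 41°: √(L² − r² sin²θ) = 0.35785 m.
v = −0.077·132.2·0.65606·[1 + 0.077·0.75471/0.35785] = -7.7602 m/s.
|v| = 7.7602 m/s.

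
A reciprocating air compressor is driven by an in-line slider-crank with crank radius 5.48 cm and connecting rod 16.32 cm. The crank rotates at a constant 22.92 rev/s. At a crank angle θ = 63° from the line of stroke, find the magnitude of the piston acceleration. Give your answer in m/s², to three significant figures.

289

ω = 2π·22.9 = 144 rad/s
x(θ) = r cosθ + √(L² − r² sin²θ); with ω constant, a = ω²·d²x/dθ².
d²x/dθ² = −r cosθ − r²(cos2θ)/√u − r⁴ sin²2θ/(4u^{3/2}),  u = L² − r² sin²θ = 0.0242501 m².
Substituting r = 0.0548 m, L = 0.1632 m, θ = 63°: d²x/dθ² = -0.013934 m.
a = ω²·d²x/dθ² = (144)²·(-0.013934) = -288.99 m/s²;  |a| = 288.99 m/s².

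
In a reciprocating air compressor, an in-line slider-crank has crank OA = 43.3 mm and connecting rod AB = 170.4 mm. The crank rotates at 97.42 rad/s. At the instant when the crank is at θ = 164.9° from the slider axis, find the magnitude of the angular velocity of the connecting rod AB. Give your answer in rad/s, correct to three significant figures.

24.0

ω = 97.42 rad/s
The rod makes angle φ with the slider axis where L sinφ = r sinθ; differentiating, L cosφ·φ̇ = r ω cosθ.
L cosφ = √(L² − r² sin²θ) = 0.17003 m.
|ω_rod| = r ω |cosθ| / √(L² − r² sin²θ) = 0.0433·97.42·0.96547/0.17003 = 23.953 rad/s.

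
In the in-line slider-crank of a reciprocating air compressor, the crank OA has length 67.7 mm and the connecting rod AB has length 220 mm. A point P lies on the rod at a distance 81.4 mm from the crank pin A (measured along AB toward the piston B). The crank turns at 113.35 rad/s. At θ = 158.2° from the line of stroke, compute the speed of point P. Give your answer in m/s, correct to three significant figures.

ω = 113.3 rad/s.  Crank-pin speed |V_A| = rω = 7.6738 m/s, perpendicular to OA.
Rod angle: sinφ = −(r/L) sinθ ⇒ φ = -6.562°; ω_rod = −rω cosθ/√(L²−r²sin²θ) = +32.6 rad/s.
V_P = V_A + ω_rod × AP, with AP = 0.0814 m along the rod.
Components: V_Px = −rω sinθ − a·ω_rod·sinφ = -2.5465 m/s;  V_Py = rω cosθ + a·ω_rod·cosφ = -4.4888 m/s.
|V_P| = √(V_Px² + V_Py²) = 5.1608 m/s.

5.16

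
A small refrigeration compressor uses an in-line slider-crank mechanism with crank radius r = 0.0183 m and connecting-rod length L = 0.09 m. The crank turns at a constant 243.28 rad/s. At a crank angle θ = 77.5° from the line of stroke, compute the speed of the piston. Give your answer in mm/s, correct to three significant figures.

4540

ω = 243.3 rad/s
For an in-line slider-crank, x = r cosθ + √(L² − r² sin²θ), so v = −rω sinθ·[1 + r cosθ/√(L² − r² sin²θ)].
With r = 0.0183 m, L = 0.09 m, θ = 77.5°: √(L² − r² sin²θ) = 0.088209 m.
v = −0.0183·243.3·0.97630·[1 + 0.0183·0.21644/0.088209] = -4.5417 m/s.
|v| = 4.5417 m/s = 4541.7 mm/s.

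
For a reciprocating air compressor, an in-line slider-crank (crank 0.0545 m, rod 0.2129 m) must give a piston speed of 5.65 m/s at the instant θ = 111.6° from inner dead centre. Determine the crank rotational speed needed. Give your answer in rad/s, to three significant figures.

For an in-line slider-crank, |v_piston| = rω|sinθ|·[1 + r cosθ/√(L² − r² sin²θ)].
With r = 0.0545 m, L = 0.2129 m, θ = 111.6°: the bracketed kinematic factor |dx/dθ| = 0.045756 m.
ω = v/|dx/dθ| = 5.65/0.045756 = 123.48 rad/s.

123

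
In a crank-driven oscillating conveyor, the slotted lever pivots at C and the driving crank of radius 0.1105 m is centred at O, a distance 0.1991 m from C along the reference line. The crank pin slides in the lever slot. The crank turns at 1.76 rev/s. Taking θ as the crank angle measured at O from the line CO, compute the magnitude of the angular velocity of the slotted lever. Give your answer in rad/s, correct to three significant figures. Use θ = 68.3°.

3.30

ω = 11.06 rad/s (from 1.76 rev/s).
Crank pin A relative to C: A = (d + r cosθ, r sinθ); lever angle φ = atan2(r sinθ, d + r cosθ).
Differentiating tanφ: φ̇ = rω(d cosθ + r)/(d² + r² + 2dr cosθ).
d² + r² + 2dr cosθ = |CA|² = 0.0681203 m²;  d cosθ + r = +0.18412 m.
|ω_lever| = |0.1105·11.06·+0.18412| / 0.0681203 = 3.3027 rad/s.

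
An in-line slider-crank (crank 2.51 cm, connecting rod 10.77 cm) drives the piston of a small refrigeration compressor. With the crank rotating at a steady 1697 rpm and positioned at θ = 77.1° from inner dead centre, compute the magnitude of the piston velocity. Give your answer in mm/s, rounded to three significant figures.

4580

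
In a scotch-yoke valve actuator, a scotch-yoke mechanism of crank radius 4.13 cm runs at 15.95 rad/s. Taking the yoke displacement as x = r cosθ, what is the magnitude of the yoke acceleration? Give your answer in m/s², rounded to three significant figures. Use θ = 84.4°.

ω = 15.95 rad/s
x = r cosθ ⇒ ẍ = −rω² cosθ (ω constant).
|a| = rω²|cosθ| = 0.0413·(15.95)²·|cos 84.4°| = 1.0253 m/s².

1.03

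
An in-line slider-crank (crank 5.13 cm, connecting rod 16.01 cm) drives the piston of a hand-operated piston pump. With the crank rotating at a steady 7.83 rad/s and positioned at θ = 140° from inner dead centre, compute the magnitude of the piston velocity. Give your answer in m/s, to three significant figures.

ω = 7.83 rad/s
For an in-line slider-crank, x = r cosθ + √(L² − r² sin²θ), so v = −rω sinθ·[1 + r cosθ/√(L² − r² sin²θ)].
With r = 0.0513 m, L = 0.1601 m, θ = 140°: √(L² − r² sin²θ) = 0.15667 m.
v = −0.0513·7.83·0.64279·[1 + 0.0513·-0.76604/0.15667] = -0.19343 m/s.
|v| = 0.19343 m/s.

0.193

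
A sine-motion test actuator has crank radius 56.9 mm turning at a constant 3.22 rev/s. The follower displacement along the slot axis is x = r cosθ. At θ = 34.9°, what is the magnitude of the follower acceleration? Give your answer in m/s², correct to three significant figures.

19.1

ω = 20.23 rad/s (from 3.22 rev/s).
x = r cosθ ⇒ ẍ = −rω² cosθ (ω constant).
|a| = rω²|cosθ| = 0.0569·(20.23)²·|cos 34.9°| = 19.102 m/s².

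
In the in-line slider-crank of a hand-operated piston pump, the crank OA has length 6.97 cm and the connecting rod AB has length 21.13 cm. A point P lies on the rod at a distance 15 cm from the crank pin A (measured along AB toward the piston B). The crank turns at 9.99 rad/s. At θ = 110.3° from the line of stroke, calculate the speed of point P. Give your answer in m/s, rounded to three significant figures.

0.601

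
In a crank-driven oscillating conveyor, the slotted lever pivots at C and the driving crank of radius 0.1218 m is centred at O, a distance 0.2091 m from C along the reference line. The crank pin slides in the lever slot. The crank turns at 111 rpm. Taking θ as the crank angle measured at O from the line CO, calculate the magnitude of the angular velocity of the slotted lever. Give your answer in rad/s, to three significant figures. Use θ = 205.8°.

ω = 11.62 rad/s (from 111 rpm).
Crank pin A relative to C: A = (d + r cosθ, r sinθ); lever angle φ = atan2(r sinθ, d + r cosθ).
Differentiating tanφ: φ̇ = rω(d cosθ + r)/(d² + r² + 2dr cosθ).
d² + r² + 2dr cosθ = |CA|² = 0.0126987 m²;  d cosθ + r = -0.066457 m.
|ω_lever| = |0.1218·11.62·-0.066457| / 0.0126987 = 7.4093 rad/s.

7.41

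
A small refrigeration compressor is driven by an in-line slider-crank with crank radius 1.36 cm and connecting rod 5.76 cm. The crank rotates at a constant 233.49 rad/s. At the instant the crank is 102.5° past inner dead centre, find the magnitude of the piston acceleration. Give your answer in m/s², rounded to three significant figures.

323

ω = 233.5 rad/s
x(θ) = r cosθ + √(L² − r² sin²θ); with ω constant, a = ω²·d²x/dθ².
d²x/dθ² = −r cosθ − r²(cos2θ)/√u − r⁴ sin²2θ/(4u^{3/2}),  u = L² − r² sin²θ = 0.00314146 m².
Substituting r = 0.0136 m, L = 0.0576 m, θ = 102.5°: d²x/dθ² = +0.0059257 m.
a = ω²·d²x/dθ² = (233.5)²·(+0.0059257) = +323.06 m/s²;  |a| = 323.06 m/s².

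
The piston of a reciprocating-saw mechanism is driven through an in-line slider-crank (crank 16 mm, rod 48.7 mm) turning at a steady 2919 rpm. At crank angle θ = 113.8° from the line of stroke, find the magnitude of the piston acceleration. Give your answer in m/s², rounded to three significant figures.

942

ω = 2π·2919/60 = 305.7 rad/s
x(θ) = r cosθ + √(L² − r² sin²θ); with ω constant, a = ω²·d²x/dθ².
d²x/dθ² = −r cosθ − r²(cos2θ)/√u − r⁴ sin²2θ/(4u^{3/2}),  u = L² − r² sin²θ = 0.00215738 m².
Substituting r = 0.016 m, L = 0.0487 m, θ = 113.8°: d²x/dθ² = +0.010084 m.
a = ω²·d²x/dθ² = (305.7)²·(+0.010084) = +942.24 m/s²;  |a| = 942.24 m/s².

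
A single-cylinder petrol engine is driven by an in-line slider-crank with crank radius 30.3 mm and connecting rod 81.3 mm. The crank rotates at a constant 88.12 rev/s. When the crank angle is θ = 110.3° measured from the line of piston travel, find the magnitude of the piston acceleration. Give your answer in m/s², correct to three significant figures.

5970

ω = 2π·88.1 = 553.7 rad/s
x(θ) = r cosθ + √(L² − r² sin²θ); with ω constant, a = ω²·d²x/dθ².
d²x/dθ² = −r cosθ − r²(cos2θ)/√u − r⁴ sin²2θ/(4u^{3/2}),  u = L² − r² sin²θ = 0.00580211 m².
Substituting r = 0.0303 m, L = 0.0813 m, θ = 110.3°: d²x/dθ² = +0.019462 m.
a = ω²·d²x/dθ² = (553.7)²·(+0.019462) = +5966.1 m/s²;  |a| = 5966.1 m/s².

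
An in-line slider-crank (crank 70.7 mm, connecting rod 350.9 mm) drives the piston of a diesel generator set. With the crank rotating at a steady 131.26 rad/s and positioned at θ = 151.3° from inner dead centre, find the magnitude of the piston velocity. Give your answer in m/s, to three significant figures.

3.67

ω = 131.3 rad/s
For an in-line slider-crank, x = r cosθ + √(L² − r² sin²θ), so v = −rω sinθ·[1 + r cosθ/√(L² − r² sin²θ)].
With r = 0.0707 m, L = 0.3509 m, θ = 151.3°: √(L² − r² sin²θ) = 0.34925 m.
v = −0.0707·131.3·0.48022·[1 + 0.0707·-0.87715/0.34925] = -3.6652 m/s.
|v| = 3.6652 m/s.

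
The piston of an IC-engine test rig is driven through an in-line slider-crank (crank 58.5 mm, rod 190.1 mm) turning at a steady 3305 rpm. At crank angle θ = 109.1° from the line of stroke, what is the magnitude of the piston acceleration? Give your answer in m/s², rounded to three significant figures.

ω = 2π·3305/60 = 346.1 rad/s
x(θ) = r cosθ + √(L² − r² sin²θ); with ω constant, a = ω²·d²x/dθ².
d²x/dθ² = −r cosθ − r²(cos2θ)/√u − r⁴ sin²2θ/(4u^{3/2}),  u = L² − r² sin²θ = 0.0330822 m².
Substituting r = 0.0585 m, L = 0.1901 m, θ = 109.1°: d²x/dθ² = +0.033742 m.
a = ω²·d²x/dθ² = (346.1)²·(+0.033742) = +4041.8 m/s²;  |a| = 4041.8 m/s².

4040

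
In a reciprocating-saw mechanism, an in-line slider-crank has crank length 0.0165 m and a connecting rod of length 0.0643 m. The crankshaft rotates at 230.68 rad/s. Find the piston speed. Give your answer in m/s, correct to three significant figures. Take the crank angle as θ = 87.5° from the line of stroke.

3.85

ω = 230.7 rad/s
For an in-line slider-crank, x = r cosθ + √(L² − r² sin²θ), so v = −rω sinθ·[1 + r cosθ/√(L² − r² sin²θ)].
With r = 0.0165 m, L = 0.0643 m, θ = 87.5°: √(L² − r² sin²θ) = 0.062151 m.
v = −0.0165·230.7·0.99905·[1 + 0.0165·0.04362/0.062151] = -3.8466 m/s.
|v| = 3.8466 m/s.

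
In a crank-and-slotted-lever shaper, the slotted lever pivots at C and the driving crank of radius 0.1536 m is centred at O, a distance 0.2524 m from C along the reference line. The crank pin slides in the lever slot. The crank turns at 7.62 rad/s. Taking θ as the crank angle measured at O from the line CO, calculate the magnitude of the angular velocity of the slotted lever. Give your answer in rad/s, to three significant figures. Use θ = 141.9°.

2.01

ω = 7.62 rad/s
Crank pin A relative to C: A = (d + r cosθ, r sinθ); lever angle φ = atan2(r sinθ, d + r cosθ).
Differentiating tanφ: φ̇ = rω(d cosθ + r)/(d² + r² + 2dr cosθ).
d² + r² + 2dr cosθ = |CA|² = 0.0262819 m²;  d cosθ + r = -0.045022 m.
|ω_lever| = |0.1536·7.62·-0.045022| / 0.0262819 = 2.005 rad/s.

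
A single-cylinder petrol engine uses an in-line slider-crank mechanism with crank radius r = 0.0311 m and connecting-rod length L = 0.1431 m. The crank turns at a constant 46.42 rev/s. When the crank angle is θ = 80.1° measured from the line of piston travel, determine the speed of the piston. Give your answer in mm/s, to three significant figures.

ω = 2π·46.4 = 291.7 rad/s
For an in-line slider-crank, x = r cosθ + √(L² − r² sin²θ), so v = −rω sinθ·[1 + r cosθ/√(L² − r² sin²θ)].
With r = 0.0311 m, L = 0.1431 m, θ = 80.1°: √(L² − r² sin²θ) = 0.13978 m.
v = −0.0311·291.7·0.98511·[1 + 0.0311·0.17193/0.13978] = -9.2775 m/s.
|v| = 9.2775 m/s = 9277.5 mm/s.

9280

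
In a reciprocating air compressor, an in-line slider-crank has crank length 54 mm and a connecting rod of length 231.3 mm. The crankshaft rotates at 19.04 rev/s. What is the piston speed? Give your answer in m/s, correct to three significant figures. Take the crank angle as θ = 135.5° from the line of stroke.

ω = 2π·19 = 119.6 rad/s
For an in-line slider-crank, x = r cosθ + √(L² − r² sin²θ), so v = −rω sinθ·[1 + r cosθ/√(L² − r² sin²θ)].
With r = 0.054 m, L = 0.2313 m, θ = 135.5°: √(L² − r² sin²θ) = 0.22818 m.
v = −0.054·119.6·0.70091·[1 + 0.054·-0.71325/0.22818] = -3.7637 m/s.
|v| = 3.7637 m/s.

3.76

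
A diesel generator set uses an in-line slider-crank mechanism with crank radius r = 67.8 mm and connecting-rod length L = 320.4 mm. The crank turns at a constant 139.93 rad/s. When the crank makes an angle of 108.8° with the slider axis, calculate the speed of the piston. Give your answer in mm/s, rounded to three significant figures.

8360

ω = 139.9 rad/s
For an in-line slider-crank, x = r cosθ + √(L² − r² sin²θ), so v = −rω sinθ·[1 + r cosθ/√(L² − r² sin²θ)].
With r = 0.0678 m, L = 0.3204 m, θ = 108.8°: √(L² − r² sin²θ) = 0.31391 m.
v = −0.0678·139.9·0.94665·[1 + 0.0678·-0.32227/0.31391] = -8.356 m/s.
|v| = 8.356 m/s = 8356 mm/s.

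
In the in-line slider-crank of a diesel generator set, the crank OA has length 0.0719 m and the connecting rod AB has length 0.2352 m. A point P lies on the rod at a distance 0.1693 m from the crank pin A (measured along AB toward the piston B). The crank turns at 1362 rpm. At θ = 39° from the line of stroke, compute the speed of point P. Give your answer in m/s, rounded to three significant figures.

7.90

ω = 142.6 rad/s.  Crank-pin speed |V_A| = rω = 10.255 m/s, perpendicular to OA.
Rod angle: sinφ = −(r/L) sinθ ⇒ φ = -11.092°; ω_rod = −rω cosθ/√(L²−r²sin²θ) = -34.529 rad/s.
V_P = V_A + ω_rod × AP, with AP = 0.1693 m along the rod.
Components: V_Px = −rω sinθ − a·ω_rod·sinφ = -7.5783 m/s;  V_Py = rω cosθ + a·ω_rod·cosφ = +2.233 m/s.
|V_P| = √(V_Px² + V_Py²) = 7.9004 m/s.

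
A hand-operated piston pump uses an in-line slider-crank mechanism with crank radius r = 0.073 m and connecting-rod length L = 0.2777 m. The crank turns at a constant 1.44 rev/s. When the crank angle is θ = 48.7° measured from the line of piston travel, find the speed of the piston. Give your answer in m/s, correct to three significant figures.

ω = 2π·1.44 = 9.048 rad/s
For an in-line slider-crank, x = r cosθ + √(L² − r² sin²θ), so v = −rω sinθ·[1 + r cosθ/√(L² − r² sin²θ)].
With r = 0.073 m, L = 0.2777 m, θ = 48.7°: √(L² − r² sin²θ) = 0.27223 m.
v = −0.073·9.048·0.75126·[1 + 0.073·0.66000/0.27223] = -0.58402 m/s.
|v| = 0.58402 m/s.

0.584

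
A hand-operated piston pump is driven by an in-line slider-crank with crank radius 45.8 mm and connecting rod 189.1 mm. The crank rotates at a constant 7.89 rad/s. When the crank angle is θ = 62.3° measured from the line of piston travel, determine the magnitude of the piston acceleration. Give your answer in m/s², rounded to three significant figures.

0.931

ω = 7.89 rad/s
x(θ) = r cosθ + √(L² − r² sin²θ); with ω constant, a = ω²·d²x/dθ².
d²x/dθ² = −r cosθ − r²(cos2θ)/√u − r⁴ sin²2θ/(4u^{3/2}),  u = L² − r² sin²θ = 0.0341144 m².
Substituting r = 0.0458 m, L = 0.1891 m, θ = 62.3°: d²x/dθ² = -0.014959 m.
a = ω²·d²x/dθ² = (7.89)²·(-0.014959) = -0.93123 m/s²;  |a| = 0.93123 m/s².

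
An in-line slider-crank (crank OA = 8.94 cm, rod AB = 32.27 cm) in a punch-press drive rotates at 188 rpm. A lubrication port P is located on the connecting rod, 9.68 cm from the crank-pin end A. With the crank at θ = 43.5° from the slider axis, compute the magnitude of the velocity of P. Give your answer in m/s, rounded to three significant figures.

ω = 19.69 rad/s.  Crank-pin speed |V_A| = rω = 1.76 m/s, perpendicular to OA.
Rod angle: sinφ = −(r/L) sinθ ⇒ φ = -10.994°; ω_rod = −rω cosθ/√(L²−r²sin²θ) = -4.0302 rad/s.
V_P = V_A + ω_rod × AP, with AP = 0.0968 m along the rod.
Components: V_Px = −rω sinθ − a·ω_rod·sinφ = -1.2859 m/s;  V_Py = rω cosθ + a·ω_rod·cosφ = +0.89372 m/s.
|V_P| = √(V_Px² + V_Py²) = 1.566 m/s.

1.57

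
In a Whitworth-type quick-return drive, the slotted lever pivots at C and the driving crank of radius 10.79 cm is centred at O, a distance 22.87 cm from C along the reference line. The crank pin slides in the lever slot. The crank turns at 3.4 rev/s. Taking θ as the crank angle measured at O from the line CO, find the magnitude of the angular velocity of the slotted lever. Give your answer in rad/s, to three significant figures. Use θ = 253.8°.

2.03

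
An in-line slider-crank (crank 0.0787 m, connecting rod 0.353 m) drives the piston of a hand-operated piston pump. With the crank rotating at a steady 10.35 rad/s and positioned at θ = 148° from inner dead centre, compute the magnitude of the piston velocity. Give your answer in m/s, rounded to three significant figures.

0.349

ω = 10.35 rad/s
For an in-line slider-crank, x = r cosθ + √(L² − r² sin²θ), so v = −rω sinθ·[1 + r cosθ/√(L² − r² sin²θ)].
With r = 0.0787 m, L = 0.353 m, θ = 148°: √(L² − r² sin²θ) = 0.35053 m.
v = −0.0787·10.35·0.52992·[1 + 0.0787·-0.84805/0.35053] = -0.34946 m/s.
|v| = 0.34946 m/s.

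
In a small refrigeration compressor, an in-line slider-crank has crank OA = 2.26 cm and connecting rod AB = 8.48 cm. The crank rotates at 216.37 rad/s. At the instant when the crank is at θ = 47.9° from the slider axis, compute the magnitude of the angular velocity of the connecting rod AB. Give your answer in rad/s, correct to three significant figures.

ω = 216.4 rad/s
The rod makes angle φ with the slider axis where L sinφ = r sinθ; differentiating, L cosφ·φ̇ = r ω cosθ.
L cosφ = √(L² − r² sin²θ) = 0.083126 m.
|ω_rod| = r ω |cosθ| / √(L² − r² sin²θ) = 0.0226·216.4·0.67043/0.083126 = 39.439 rad/s.

39.4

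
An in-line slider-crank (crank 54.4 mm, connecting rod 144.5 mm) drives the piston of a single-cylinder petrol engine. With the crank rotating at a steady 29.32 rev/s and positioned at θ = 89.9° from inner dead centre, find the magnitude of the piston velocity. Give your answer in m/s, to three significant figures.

ω = 2π·29.3 = 184.2 rad/s
For an in-line slider-crank, x = r cosθ + √(L² − r² sin²θ), so v = −rω sinθ·[1 + r cosθ/√(L² − r² sin²θ)].
With r = 0.0544 m, L = 0.1445 m, θ = 89.9°: √(L² − r² sin²θ) = 0.13387 m.
v = −0.0544·184.2·1.00000·[1 + 0.0544·0.00175/0.13387] = -10.029 m/s.
|v| = 10.029 m/s.

10.0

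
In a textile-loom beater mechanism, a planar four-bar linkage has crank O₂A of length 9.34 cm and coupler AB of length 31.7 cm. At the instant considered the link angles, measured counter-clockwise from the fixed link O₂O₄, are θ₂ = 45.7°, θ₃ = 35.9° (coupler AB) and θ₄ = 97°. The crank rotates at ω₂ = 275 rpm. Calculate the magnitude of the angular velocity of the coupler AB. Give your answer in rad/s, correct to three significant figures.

ω₂ = 28.8 rad/s (from 275 rpm).
Differentiating the loop-closure r₂e^{iθ₂}+r₃e^{iθ₃}=r₁+r₄e^{iθ₄} gives r₂ω₂e^{iθ₂}+r₃ω₃e^{iθ₃}=r₄ω₄e^{iθ₄}.
Eliminating the other unknown: ω₃ = r₂ω₂ sin(θ₄−θ₂) / [r₃ sin(θ₃−θ₄)].
Numerator sine = +0.78043; denominator sine = -0.87546.
Result = 0.0934·28.8·(+0.78043) / (0.317·(-0.87546)) = -7.5639 rad/s; magnitude 7.5639 rad/s.

7.56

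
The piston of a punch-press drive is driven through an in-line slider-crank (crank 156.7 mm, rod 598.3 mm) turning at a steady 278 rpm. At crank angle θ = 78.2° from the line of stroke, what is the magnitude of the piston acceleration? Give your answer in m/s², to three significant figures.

5.71

ω = 2π·278/60 = 29.11 rad/s
x(θ) = r cosθ + √(L² − r² sin²θ); with ω constant, a = ω²·d²x/dθ².
d²x/dθ² = −r cosθ − r²(cos2θ)/√u − r⁴ sin²2θ/(4u^{3/2}),  u = L² − r² sin²θ = 0.334435 m².
Substituting r = 0.1567 m, L = 0.5983 m, θ = 78.2°: d²x/dθ² = +0.0067395 m.
a = ω²·d²x/dθ² = (29.11)²·(+0.0067395) = +5.7118 m/s²;  |a| = 5.7118 m/s².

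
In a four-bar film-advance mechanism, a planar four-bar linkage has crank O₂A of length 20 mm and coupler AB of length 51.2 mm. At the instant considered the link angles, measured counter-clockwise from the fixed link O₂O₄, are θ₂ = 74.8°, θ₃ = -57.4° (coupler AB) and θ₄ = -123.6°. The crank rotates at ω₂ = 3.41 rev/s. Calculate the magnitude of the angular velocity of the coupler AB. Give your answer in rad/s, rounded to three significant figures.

ω₂ = 21.43 rad/s (from 3.41 rev/s).
Differentiating the loop-closure r₂e^{iθ₂}+r₃e^{iθ₃}=r₁+r₄e^{iθ₄} gives r₂ω₂e^{iθ₂}+r₃ω₃e^{iθ₃}=r₄ω₄e^{iθ₄}.
Eliminating the other unknown: ω₃ = r₂ω₂ sin(θ₄−θ₂) / [r₃ sin(θ₃−θ₄)].
Numerator sine = +0.31565; denominator sine = +0.91496.
Result = 0.02·21.43·(+0.31565) / (0.0512·(+0.91496)) = +2.8873 rad/s; magnitude 2.8873 rad/s.

2.89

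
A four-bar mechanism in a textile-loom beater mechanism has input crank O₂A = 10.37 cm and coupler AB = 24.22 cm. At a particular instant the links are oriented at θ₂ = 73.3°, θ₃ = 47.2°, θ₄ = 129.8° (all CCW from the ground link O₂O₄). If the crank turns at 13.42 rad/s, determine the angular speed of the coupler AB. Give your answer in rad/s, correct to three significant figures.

4.83

ω₂ = 13.42 rad/s
Differentiating the loop-closure r₂e^{iθ₂}+r₃e^{iθ₃}=r₁+r₄e^{iθ₄} gives r₂ω₂e^{iθ₂}+r₃ω₃e^{iθ₃}=r₄ω₄e^{iθ₄}.
Eliminating the other unknown: ω₃ = r₂ω₂ sin(θ₄−θ₂) / [r₃ sin(θ₃−θ₄)].
Numerator sine = +0.83389; denominator sine = -0.99167.
Result = 0.1037·13.42·(+0.83389) / (0.2422·(-0.99167)) = -4.8317 rad/s; magnitude 4.8317 rad/s.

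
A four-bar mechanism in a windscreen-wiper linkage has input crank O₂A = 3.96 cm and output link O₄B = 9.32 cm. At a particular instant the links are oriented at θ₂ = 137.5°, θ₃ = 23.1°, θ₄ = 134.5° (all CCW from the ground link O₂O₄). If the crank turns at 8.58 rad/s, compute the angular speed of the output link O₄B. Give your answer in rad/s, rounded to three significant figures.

ω₂ = 8.58 rad/s
Differentiating the loop-closure r₂e^{iθ₂}+r₃e^{iθ₃}=r₁+r₄e^{iθ₄} gives r₂ω₂e^{iθ₂}+r₃ω₃e^{iθ₃}=r₄ω₄e^{iθ₄}.
Eliminating the other unknown: ω₄ = r₂ω₂ sin(θ₂−θ₃) / [r₄ sin(θ₄−θ₃)].
Numerator sine = +0.91068; denominator sine = +0.93106.
Result = 0.0396·8.58·(+0.91068) / (0.0932·(+0.93106)) = +3.5658 rad/s; magnitude 3.5658 rad/s.

3.57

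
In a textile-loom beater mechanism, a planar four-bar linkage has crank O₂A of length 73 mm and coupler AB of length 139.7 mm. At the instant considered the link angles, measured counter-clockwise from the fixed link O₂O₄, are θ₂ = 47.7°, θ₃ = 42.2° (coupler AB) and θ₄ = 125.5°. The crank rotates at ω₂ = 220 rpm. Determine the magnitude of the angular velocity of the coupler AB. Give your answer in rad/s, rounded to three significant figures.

11.8

ω₂ = 23.04 rad/s (from 220 rpm).
Differentiating the loop-closure r₂e^{iθ₂}+r₃e^{iθ₃}=r₁+r₄e^{iθ₄} gives r₂ω₂e^{iθ₂}+r₃ω₃e^{iθ₃}=r₄ω₄e^{iθ₄}.
Eliminating the other unknown: ω₃ = r₂ω₂ sin(θ₄−θ₂) / [r₃ sin(θ₃−θ₄)].
Numerator sine = +0.97742; denominator sine = -0.99317.
Result = 0.073·23.04·(+0.97742) / (0.1397·(-0.99317)) = -11.848 rad/s; magnitude 11.848 rad/s.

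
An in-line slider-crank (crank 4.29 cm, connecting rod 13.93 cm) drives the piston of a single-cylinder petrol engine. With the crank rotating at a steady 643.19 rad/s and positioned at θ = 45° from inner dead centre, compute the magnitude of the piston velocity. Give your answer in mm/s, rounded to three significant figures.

ω = 643.2 rad/s
For an in-line slider-crank, x = r cosθ + √(L² − r² sin²θ), so v = −rω sinθ·[1 + r cosθ/√(L² − r² sin²θ)].
With r = 0.0429 m, L = 0.1393 m, θ = 45°: √(L² − r² sin²θ) = 0.13596 m.
v = −0.0429·643.2·0.70711·[1 + 0.0429·0.70711/0.13596] = -23.864 m/s.
|v| = 23.864 m/s = 23864 mm/s.

23900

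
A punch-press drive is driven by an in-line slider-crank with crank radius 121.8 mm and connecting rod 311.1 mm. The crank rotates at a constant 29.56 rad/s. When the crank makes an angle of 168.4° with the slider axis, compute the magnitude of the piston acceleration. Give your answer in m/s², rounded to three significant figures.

65.6

ω = 29.56 rad/s
x(θ) = r cosθ + √(L² − r² sin²θ); with ω constant, a = ω²·d²x/dθ².
d²x/dθ² = −r cosθ − r²(cos2θ)/√u − r⁴ sin²2θ/(4u^{3/2}),  u = L² − r² sin²θ = 0.0961834 m².
Substituting r = 0.1218 m, L = 0.3111 m, θ = 168.4°: d²x/dθ² = +0.075059 m.
a = ω²·d²x/dθ² = (29.56)²·(+0.075059) = +65.586 m/s²;  |a| = 65.586 m/s².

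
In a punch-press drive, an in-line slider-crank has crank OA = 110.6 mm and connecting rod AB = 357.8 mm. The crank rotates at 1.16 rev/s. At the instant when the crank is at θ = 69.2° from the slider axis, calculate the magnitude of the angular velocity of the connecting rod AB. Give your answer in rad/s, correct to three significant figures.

0.836

ω = 7.288 rad/s (converted from 1.16 rev/s).
The rod makes angle φ with the slider axis where L sinφ = r sinθ; differentiating, L cosφ·φ̇ = r ω cosθ.
L cosφ = √(L² − r² sin²θ) = 0.34254 m.
|ω_rod| = r ω |cosθ| / √(L² − r² sin²θ) = 0.1106·7.288·0.35511/0.34254 = 0.83569 rad/s.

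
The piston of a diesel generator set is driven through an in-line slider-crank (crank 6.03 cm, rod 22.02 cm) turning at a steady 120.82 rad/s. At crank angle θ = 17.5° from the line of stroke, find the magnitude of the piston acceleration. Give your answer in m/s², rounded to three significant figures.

1040

ω = 120.8 rad/s
x(θ) = r cosθ + √(L² − r² sin²θ); with ω constant, a = ω²·d²x/dθ².
d²x/dθ² = −r cosθ − r²(cos2θ)/√u − r⁴ sin²2θ/(4u^{3/2}),  u = L² − r² sin²θ = 0.0481593 m².
Substituting r = 0.0603 m, L = 0.2202 m, θ = 17.5°: d²x/dθ² = -0.071185 m.
a = ω²·d²x/dθ² = (120.8)²·(-0.071185) = -1039.1 m/s²;  |a| = 1039.1 m/s².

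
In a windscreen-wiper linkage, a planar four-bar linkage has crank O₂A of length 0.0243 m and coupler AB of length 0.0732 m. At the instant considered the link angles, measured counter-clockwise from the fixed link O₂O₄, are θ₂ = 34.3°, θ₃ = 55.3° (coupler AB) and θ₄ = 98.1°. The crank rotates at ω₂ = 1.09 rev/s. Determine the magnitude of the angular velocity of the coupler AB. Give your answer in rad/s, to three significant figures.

ω₂ = 6.849 rad/s (from 1.09 rev/s).
Differentiating the loop-closure r₂e^{iθ₂}+r₃e^{iθ₃}=r₁+r₄e^{iθ₄} gives r₂ω₂e^{iθ₂}+r₃ω₃e^{iθ₃}=r₄ω₄e^{iθ₄}.
Eliminating the other unknown: ω₃ = r₂ω₂ sin(θ₄−θ₂) / [r₃ sin(θ₃−θ₄)].
Numerator sine = +0.89726; denominator sine = -0.67944.
Result = 0.0243·6.849·(+0.89726) / (0.0732·(-0.67944)) = -3.0024 rad/s; magnitude 3.0024 rad/s.

3.00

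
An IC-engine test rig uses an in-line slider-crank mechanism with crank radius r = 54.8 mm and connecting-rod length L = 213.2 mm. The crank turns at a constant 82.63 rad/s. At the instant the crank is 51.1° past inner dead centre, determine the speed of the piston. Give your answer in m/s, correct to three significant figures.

4.10

ω = 82.63 rad/s
For an in-line slider-crank, x = r cosθ + √(L² − r² sin²θ), so v = −rω sinθ·[1 + r cosθ/√(L² − r² sin²θ)].
With r = 0.0548 m, L = 0.2132 m, θ = 51.1°: √(L² − r² sin²θ) = 0.20889 m.
v = −0.0548·82.63·0.77824·[1 + 0.0548·0.62796/0.20889] = -4.1045 m/s.
|v| = 4.1045 m/s.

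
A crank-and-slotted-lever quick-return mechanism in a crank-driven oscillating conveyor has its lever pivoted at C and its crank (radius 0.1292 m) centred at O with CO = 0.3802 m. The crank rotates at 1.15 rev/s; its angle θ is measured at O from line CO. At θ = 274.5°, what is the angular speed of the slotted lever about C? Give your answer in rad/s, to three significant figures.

ω = 7.226 rad/s (from 1.15 rev/s).
Crank pin A relative to C: A = (d + r cosθ, r sinθ); lever angle φ = atan2(r sinθ, d + r cosθ).
Differentiating tanφ: φ̇ = rω(d cosθ + r)/(d² + r² + 2dr cosθ).
d² + r² + 2dr cosθ = |CA|² = 0.168953 m²;  d cosθ + r = +0.15903 m.
|ω_lever| = |0.1292·7.226·+0.15903| / 0.168953 = 0.87873 rad/s.

0.879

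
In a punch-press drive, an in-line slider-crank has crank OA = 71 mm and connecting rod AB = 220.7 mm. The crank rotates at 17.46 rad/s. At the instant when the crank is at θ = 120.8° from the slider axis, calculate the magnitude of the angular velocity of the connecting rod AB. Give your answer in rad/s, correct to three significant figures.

2.99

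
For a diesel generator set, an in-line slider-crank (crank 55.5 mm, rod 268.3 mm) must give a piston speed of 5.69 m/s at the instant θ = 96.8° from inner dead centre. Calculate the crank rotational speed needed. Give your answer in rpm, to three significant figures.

For an in-line slider-crank, |v_piston| = rω|sinθ|·[1 + r cosθ/√(L² − r² sin²θ)].
With r = 0.0555 m, L = 0.2683 m, θ = 96.8°: the bracketed kinematic factor |dx/dθ| = 0.05373 m.
ω = v/|dx/dθ| = 5.69/0.05373 = 105.9 rad/s.
N = 60ω/(2π) = 1011.3 rpm.

1010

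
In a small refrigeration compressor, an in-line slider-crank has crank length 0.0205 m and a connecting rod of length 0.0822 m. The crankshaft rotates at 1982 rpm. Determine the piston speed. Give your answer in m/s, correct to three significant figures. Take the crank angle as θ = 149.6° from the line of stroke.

1.69

ω = 2π·1982/60 = 207.6 rad/s
For an in-line slider-crank, x = r cosθ + √(L² − r² sin²θ), so v = −rω sinθ·[1 + r cosθ/√(L² − r² sin²θ)].
With r = 0.0205 m, L = 0.0822 m, θ = 149.6°: √(L² − r² sin²θ) = 0.081543 m.
v = −0.0205·207.6·0.50603·[1 + 0.0205·-0.86251/0.081543] = -1.6862 m/s.
|v| = 1.6862 m/s.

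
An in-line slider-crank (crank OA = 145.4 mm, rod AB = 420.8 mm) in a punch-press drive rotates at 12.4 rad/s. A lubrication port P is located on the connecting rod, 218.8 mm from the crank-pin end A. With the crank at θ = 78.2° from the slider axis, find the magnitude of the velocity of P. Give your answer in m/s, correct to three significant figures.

ω = 12.4 rad/s.  Crank-pin speed |V_A| = rω = 1.803 m/s, perpendicular to OA.
Rod angle: sinφ = −(r/L) sinθ ⇒ φ = -19.769°; ω_rod = −rω cosθ/√(L²−r²sin²θ) = -0.93106 rad/s.
V_P = V_A + ω_rod × AP, with AP = 0.2188 m along the rod.
Components: V_Px = −rω sinθ − a·ω_rod·sinφ = -1.8338 m/s;  V_Py = rω cosθ + a·ω_rod·cosφ = +0.17699 m/s.
|V_P| = √(V_Px² + V_Py²) = 1.8423 m/s.

1.84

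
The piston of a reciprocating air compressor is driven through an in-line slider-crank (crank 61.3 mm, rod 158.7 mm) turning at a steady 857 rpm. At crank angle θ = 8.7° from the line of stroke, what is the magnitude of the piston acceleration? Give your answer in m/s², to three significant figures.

ω = 2π·857/60 = 89.74 rad/s
x(θ) = r cosθ + √(L² − r² sin²θ); with ω constant, a = ω²·d²x/dθ².
d²x/dθ² = −r cosθ − r²(cos2θ)/√u − r⁴ sin²2θ/(4u^{3/2}),  u = L² − r² sin²θ = 0.0250997 m².
Substituting r = 0.0613 m, L = 0.1587 m, θ = 8.7°: d²x/dθ² = -0.083307 m.
a = ω²·d²x/dθ² = (89.74)²·(-0.083307) = -670.97 m/s²;  |a| = 670.97 m/s².

671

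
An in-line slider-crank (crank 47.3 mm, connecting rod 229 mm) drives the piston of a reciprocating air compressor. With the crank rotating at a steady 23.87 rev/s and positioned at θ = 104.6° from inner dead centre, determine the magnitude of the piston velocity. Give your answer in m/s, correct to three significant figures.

6.50

ω = 2π·23.9 = 150 rad/s
For an in-line slider-crank, x = r cosθ + √(L² − r² sin²θ), so v = −rω sinθ·[1 + r cosθ/√(L² − r² sin²θ)].
With r = 0.0473 m, L = 0.229 m, θ = 104.6°: √(L² − r² sin²θ) = 0.22438 m.
v = −0.0473·150·0.96771·[1 + 0.0473·-0.25207/0.22438] = -6.5002 m/s.
|v| = 6.5002 m/s.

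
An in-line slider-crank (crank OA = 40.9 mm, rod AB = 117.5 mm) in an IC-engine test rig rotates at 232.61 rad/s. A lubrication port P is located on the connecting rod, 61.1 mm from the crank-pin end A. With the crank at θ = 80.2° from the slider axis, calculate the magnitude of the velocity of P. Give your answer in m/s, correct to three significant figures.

9.71

ω = 232.6 rad/s.  Crank-pin speed |V_A| = rω = 9.5137 m/s, perpendicular to OA.
Rod angle: sinφ = −(r/L) sinθ ⇒ φ = -20.060°; ω_rod = −rω cosθ/√(L²−r²sin²θ) = -14.672 rad/s.
V_P = V_A + ω_rod × AP, with AP = 0.0611 m along the rod.
Components: V_Px = −rω sinθ − a·ω_rod·sinφ = -9.6824 m/s;  V_Py = rω cosθ + a·ω_rod·cosφ = +0.77728 m/s.
|V_P| = √(V_Px² + V_Py²) = 9.7136 m/s.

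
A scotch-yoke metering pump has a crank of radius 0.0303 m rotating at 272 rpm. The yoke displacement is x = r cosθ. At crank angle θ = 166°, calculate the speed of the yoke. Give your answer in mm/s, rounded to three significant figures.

209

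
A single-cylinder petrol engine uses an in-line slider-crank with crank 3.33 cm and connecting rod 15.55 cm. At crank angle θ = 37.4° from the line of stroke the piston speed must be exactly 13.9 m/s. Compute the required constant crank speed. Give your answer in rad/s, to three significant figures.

587

For an in-line slider-crank, |v_piston| = rω|sinθ|·[1 + r cosθ/√(L² − r² sin²θ)].
With r = 0.0333 m, L = 0.1555 m, θ = 37.4°: the bracketed kinematic factor |dx/dθ| = 0.023696 m.
ω = v/|dx/dθ| = 13.9/0.023696 = 586.6 rad/s.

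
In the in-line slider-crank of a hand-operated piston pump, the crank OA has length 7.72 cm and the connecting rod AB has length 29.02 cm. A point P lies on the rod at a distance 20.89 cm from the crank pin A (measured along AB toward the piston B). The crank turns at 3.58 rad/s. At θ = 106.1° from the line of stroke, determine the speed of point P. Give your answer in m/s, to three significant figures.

ω = 3.58 rad/s.  Crank-pin speed |V_A| = rω = 0.27638 m/s, perpendicular to OA.
Rod angle: sinφ = −(r/L) sinθ ⇒ φ = -14.809°; ω_rod = −rω cosθ/√(L²−r²sin²θ) = +0.27318 rad/s.
V_P = V_A + ω_rod × AP, with AP = 0.2089 m along the rod.
Components: V_Px = −rω sinθ − a·ω_rod·sinφ = -0.25095 m/s;  V_Py = rω cosθ + a·ω_rod·cosφ = -0.021472 m/s.
|V_P| = √(V_Px² + V_Py²) = 0.25187 m/s.

0.252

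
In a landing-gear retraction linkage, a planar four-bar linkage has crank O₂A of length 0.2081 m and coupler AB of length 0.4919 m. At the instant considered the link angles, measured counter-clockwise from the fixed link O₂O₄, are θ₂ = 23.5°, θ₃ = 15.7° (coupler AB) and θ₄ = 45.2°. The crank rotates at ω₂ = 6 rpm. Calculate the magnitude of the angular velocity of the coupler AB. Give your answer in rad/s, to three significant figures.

0.200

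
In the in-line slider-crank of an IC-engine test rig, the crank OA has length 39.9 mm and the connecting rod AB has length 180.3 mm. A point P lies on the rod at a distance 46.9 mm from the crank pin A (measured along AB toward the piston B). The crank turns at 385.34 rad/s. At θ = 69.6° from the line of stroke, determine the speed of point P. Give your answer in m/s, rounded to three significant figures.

ω = 385.3 rad/s.  Crank-pin speed |V_A| = rω = 15.375 m/s, perpendicular to OA.
Rod angle: sinφ = −(r/L) sinθ ⇒ φ = -11.971°; ω_rod = −rω cosθ/√(L²−r²sin²θ) = -30.385 rad/s.
V_P = V_A + ω_rod × AP, with AP = 0.0469 m along the rod.
Components: V_Px = −rω sinθ − a·ω_rod·sinφ = -14.706 m/s;  V_Py = rω cosθ + a·ω_rod·cosφ = +3.9652 m/s.
|V_P| = √(V_Px² + V_Py²) = 15.232 m/s.

15.2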